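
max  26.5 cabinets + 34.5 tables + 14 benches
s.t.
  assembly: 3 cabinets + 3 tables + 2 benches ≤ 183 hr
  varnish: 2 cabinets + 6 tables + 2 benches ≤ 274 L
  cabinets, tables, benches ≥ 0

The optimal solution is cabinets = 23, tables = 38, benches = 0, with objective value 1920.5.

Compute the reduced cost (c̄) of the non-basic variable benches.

Both assembly and varnish are binding at x*.
Dual feasibility on the basic columns requires 3·y_assembly + 2·y_varnish = 26.5, 3·y_assembly + 6·y_varnish = 34.5.
This yields shadow prices y_assembly = 7.5, y_varnish = 2.
Reduced cost of benches: c₃ − yᵀa₃ = 14 − (7.5·2 + 2·2) = 14 − 19 = -5.

-5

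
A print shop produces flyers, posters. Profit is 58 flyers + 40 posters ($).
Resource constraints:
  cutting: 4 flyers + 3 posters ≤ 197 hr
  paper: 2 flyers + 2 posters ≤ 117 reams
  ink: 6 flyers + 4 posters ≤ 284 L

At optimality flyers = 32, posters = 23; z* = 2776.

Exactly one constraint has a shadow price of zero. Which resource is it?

cutting: 197/197 (binding)
paper: 110/117 (slack 7)
ink: 284/284 (binding)
By complementary slackness, a constraint with positive slack has shadow price 0 → paper.

paper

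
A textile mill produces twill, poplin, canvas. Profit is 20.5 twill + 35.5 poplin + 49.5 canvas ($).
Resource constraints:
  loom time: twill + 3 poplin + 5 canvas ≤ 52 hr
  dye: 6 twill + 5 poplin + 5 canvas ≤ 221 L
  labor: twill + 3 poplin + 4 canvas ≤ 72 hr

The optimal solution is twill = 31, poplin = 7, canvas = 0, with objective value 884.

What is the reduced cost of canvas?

-3

Check each constraint at x*: loom time 52/52 (tight); dye 221/221 (tight); labor 52/72 (slack 20).
By complementary slackness, y = 0 for the non-binding constraint.
Dual feasibility on the basic columns requires 1·y_loom time + 6·y_dye = 20.5, 3·y_loom time + 5·y_dye = 35.5.
→ y_loom time = 8.5 and y_dye = 2.
Reduced cost of canvas: c₃ − yᵀa₃ = 49.5 − (8.5·5 + 2·5) = 49.5 − 52.5 = -3.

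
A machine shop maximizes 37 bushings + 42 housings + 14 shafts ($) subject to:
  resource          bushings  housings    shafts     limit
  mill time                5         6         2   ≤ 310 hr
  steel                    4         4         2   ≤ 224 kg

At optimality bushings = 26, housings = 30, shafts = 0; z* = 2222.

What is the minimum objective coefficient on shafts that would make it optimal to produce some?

16

Check each constraint at x*: mill time 310/310 (tight); steel 224/224 (tight).
Dual feasibility on the basic columns requires 5·y_mill time + 4·y_steel = 37, 6·y_mill time + 4·y_steel = 42.
This yields shadow prices y_mill time = 5, y_steel = 3.
shafts enters the basis when its profit ≥ yᵀa₃ = 5·2 + 3·2 = 16.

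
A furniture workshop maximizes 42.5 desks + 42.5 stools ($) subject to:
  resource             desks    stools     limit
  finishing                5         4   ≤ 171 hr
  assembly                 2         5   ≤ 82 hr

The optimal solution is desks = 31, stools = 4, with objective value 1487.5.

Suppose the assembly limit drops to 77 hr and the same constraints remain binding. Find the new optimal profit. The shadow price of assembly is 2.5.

Δb = -5, so new z* = 1487.5 + (2.5)·(-5) = 1487.5 − 12.5 = 1475.

1475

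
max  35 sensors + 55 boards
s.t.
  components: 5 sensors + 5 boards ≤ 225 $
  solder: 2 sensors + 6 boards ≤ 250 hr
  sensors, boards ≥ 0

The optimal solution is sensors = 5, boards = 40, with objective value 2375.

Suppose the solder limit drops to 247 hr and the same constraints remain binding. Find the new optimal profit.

2360

Both components and solder are binding at x*.
From A_Bᵀ y = c: 5·y_components + 2·y_solder = 35; 5·y_components + 6·y_solder = 55.
→ y_components = 5 and y_solder = 5.
Δz = y_solder·Δb = 5 × (-3) = -15, so new z* = 2375 − 15 = 2360.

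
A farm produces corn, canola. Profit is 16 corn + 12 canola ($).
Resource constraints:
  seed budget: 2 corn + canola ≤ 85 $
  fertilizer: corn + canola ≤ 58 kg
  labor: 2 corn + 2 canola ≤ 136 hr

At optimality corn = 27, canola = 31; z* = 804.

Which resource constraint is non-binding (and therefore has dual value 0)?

seed budget: 85/85 (binding)
fertilizer: 58/58 (binding)
labor: 116/136 (slack 20)
By complementary slackness, a constraint with positive slack has shadow price 0 → labor.

labor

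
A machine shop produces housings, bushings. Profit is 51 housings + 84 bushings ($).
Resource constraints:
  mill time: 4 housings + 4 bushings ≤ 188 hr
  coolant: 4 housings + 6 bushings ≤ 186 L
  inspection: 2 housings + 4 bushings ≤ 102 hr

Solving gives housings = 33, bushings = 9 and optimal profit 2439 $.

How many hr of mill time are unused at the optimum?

mill time used = 4·33 + 4·9 = 168; slack = 188 − 168 = 20.

20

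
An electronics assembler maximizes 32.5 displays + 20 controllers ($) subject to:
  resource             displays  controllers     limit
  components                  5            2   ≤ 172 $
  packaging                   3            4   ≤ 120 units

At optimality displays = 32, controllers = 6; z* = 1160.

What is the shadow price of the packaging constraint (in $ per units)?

2.5

At the optimum: components uses 172 of 172 (binding); packaging uses 120 of 120 (binding).
The binding rows give the dual system: 5·y_components + 3·y_packaging = 32.5 and 2·y_components + 4·y_packaging = 20.
→ y_components = 5 and y_packaging = 2.5.
Shadow price of packaging = 2.5.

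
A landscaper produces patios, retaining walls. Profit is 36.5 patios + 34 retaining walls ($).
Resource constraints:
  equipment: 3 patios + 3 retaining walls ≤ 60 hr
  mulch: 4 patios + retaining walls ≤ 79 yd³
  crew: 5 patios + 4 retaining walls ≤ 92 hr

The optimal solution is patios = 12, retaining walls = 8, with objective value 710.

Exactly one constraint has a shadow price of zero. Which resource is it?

equipment: 60/60 (binding)
mulch: 56/79 (slack 23)
crew: 92/92 (binding)
By complementary slackness, a constraint with positive slack has shadow price 0 → mulch.

mulch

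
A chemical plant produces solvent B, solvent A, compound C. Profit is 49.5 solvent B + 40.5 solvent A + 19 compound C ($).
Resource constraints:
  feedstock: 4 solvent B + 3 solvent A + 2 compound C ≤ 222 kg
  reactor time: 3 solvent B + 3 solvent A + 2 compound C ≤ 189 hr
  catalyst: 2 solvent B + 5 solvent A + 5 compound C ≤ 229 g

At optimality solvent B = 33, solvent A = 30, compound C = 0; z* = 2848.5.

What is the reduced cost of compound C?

Check each constraint at x*: feedstock 222/222 (tight); reactor time 189/189 (tight); catalyst 216/229 (slack 13).
Since catalyst is not tight, its dual is 0.
From A_Bᵀ y = c: 4·y_feedstock + 3·y_reactor time = 49.5; 3·y_feedstock + 3·y_reactor time = 40.5.
Solving: y_feedstock = 9, y_reactor time = 4.5.
Reduced cost of compound C: c₃ − yᵀa₃ = 19 − (9·2 + 4.5·2) = 19 − 27 = -8.

-8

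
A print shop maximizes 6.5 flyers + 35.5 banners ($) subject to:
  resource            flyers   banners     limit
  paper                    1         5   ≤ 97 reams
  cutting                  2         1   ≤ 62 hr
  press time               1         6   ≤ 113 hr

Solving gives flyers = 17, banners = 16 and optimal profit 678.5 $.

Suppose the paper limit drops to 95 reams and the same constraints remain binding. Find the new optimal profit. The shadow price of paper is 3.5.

671.5

Δb = -2, so new z* = 678.5 + (3.5)·(-2) = 678.5 − 7 = 671.5.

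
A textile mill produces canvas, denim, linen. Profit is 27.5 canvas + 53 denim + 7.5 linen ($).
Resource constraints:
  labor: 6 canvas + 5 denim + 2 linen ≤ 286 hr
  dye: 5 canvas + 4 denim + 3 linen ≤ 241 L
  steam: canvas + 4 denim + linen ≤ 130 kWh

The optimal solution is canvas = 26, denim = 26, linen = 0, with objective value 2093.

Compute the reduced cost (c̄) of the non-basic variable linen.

Check each constraint at x*: labor 286/286 (tight); dye 234/241 (slack 7); steam 130/130 (tight).
By complementary slackness, y = 0 for the non-binding constraint.
The binding rows give the dual system: 6·y_labor + 1·y_steam = 27.5 and 5·y_labor + 4·y_steam = 53.
→ y_labor = 3 and y_steam = 9.5.
Reduced cost of linen: c₃ − yᵀa₃ = 7.5 − (3·2 + 9.5·1) = 7.5 − 15.5 = -8.

-8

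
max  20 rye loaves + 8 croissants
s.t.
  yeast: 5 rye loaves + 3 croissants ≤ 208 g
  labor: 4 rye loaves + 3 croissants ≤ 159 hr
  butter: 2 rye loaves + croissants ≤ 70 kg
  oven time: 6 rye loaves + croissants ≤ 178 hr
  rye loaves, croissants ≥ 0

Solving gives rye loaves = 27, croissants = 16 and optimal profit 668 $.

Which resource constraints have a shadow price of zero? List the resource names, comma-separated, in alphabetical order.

yeast: 183/208 (slack 25)
labor: 156/159 (slack 3)
butter: 70/70 (binding)
oven time: 178/178 (binding)
By complementary slackness, a constraint with positive slack has shadow price 0 → labor, yeast.

labor, yeast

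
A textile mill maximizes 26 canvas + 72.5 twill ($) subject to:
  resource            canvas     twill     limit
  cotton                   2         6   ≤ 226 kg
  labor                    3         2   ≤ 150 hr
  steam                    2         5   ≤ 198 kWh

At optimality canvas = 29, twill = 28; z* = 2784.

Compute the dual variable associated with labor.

0

Binding: cotton and steam. Non-binding: labor (7 unused).
Since labor is not tight, its dual is 0.
The binding rows give the dual system: 2·y_cotton + 2·y_steam = 26 and 6·y_cotton + 5·y_steam = 72.5.
→ y_cotton = 7.5 and y_steam = 5.5.
Shadow price of labor = 0.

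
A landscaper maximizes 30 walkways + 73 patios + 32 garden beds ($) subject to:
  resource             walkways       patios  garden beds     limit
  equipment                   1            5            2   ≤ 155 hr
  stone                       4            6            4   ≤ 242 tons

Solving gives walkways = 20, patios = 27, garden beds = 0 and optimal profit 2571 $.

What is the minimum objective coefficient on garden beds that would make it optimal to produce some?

Check each constraint at x*: equipment 155/155 (tight); stone 242/242 (tight).
Dual feasibility on the basic columns requires 1·y_equipment + 4·y_stone = 30, 5·y_equipment + 6·y_stone = 73.
Solving: y_equipment = 8, y_stone = 5.5.
garden beds enters the basis when its profit ≥ yᵀa₃ = 8·2 + 5.5·4 = 38.

38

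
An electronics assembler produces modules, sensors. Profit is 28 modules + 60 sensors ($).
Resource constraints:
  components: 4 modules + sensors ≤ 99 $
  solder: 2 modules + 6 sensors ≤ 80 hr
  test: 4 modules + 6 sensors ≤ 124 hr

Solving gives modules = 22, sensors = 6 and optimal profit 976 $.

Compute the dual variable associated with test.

At the optimum: components uses 94 of 99 (slack = 5); solder uses 80 of 80 (binding); test uses 124 of 124 (binding).
Since components is not tight, its dual is 0.
The binding rows give the dual system: 2·y_solder + 4·y_test = 28 and 6·y_solder + 6·y_test = 60.
This yields shadow prices y_solder = 6, y_test = 4.
Shadow price of test = 4.

4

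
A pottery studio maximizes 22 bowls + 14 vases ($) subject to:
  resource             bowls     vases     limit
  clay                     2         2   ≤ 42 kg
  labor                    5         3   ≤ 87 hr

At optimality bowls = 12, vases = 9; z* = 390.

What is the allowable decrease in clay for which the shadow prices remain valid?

7.2

Binding constraints: clay, labor. The basis is B = [[2,2],[5,3]] with det -4.
Per unit decrease in clay, x* moves by d = (0.75, -1.25).
The basis stays optimal until vases reaches 0; allowable decrease = 7.2 kg.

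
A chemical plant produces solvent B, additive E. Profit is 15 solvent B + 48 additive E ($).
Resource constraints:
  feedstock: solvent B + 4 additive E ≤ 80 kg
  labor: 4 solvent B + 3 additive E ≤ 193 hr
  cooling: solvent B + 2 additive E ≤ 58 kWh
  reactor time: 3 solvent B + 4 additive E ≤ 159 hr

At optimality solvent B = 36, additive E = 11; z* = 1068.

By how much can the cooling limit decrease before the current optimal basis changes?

Binding constraints: feedstock, cooling. The basis is B = [[1,4],[1,2]] with det -2.
Per unit decrease in cooling, x* moves by d = (-2, 0.5).
The basis stays optimal until solvent B reaches 0; allowable decrease = 18 kWh.

18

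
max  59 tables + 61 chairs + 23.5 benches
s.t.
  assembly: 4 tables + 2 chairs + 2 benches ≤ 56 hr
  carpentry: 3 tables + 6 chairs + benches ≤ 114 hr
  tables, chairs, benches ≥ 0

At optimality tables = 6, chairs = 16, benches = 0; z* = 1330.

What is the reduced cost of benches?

-2.5

Check each constraint at x*: assembly 56/56 (tight); carpentry 114/114 (tight).
Dual feasibility on the basic columns requires 4·y_assembly + 3·y_carpentry = 59, 2·y_assembly + 6·y_carpentry = 61.
→ y_assembly = 9.5 and y_carpentry = 7.
Reduced cost of benches: c₃ − yᵀa₃ = 23.5 − (9.5·2 + 7·1) = 23.5 − 26 = -2.5.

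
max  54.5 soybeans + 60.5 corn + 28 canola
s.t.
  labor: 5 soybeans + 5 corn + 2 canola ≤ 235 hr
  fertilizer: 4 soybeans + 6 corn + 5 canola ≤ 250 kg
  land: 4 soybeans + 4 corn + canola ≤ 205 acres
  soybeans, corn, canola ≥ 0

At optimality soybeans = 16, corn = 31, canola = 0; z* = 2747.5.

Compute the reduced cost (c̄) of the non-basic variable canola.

Check each constraint at x*: labor 235/235 (tight); fertilizer 250/250 (tight); land 188/205 (slack 17).
By complementary slackness, y = 0 for the non-binding constraint.
The binding rows give the dual system: 5·y_labor + 4·y_fertilizer = 54.5 and 5·y_labor + 6·y_fertilizer = 60.5.
This yields shadow prices y_labor = 8.5, y_fertilizer = 3.
Reduced cost of canola: c₃ − yᵀa₃ = 28 − (8.5·2 + 3·5) = 28 − 32 = -4.

-4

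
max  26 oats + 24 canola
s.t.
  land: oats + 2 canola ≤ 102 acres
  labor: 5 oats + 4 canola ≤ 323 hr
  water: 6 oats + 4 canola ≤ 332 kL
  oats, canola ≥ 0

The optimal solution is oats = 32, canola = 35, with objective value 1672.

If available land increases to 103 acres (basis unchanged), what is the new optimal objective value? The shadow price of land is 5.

1677

Δb = 1, so new z* = 1672 + (5)·(1) = 1672 + 5 = 1677.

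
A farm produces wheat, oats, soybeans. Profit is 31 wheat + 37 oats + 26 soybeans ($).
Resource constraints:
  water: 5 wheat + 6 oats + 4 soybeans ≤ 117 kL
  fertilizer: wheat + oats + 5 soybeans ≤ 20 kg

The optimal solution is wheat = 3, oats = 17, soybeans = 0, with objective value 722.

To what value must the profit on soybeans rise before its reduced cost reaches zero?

29

At the optimum: water uses 117 of 117 (binding); fertilizer uses 20 of 20 (binding).
The binding rows give the dual system: 5·y_water + 1·y_fertilizer = 31 and 6·y_water + 1·y_fertilizer = 37.
Solving: y_water = 6, y_fertilizer = 1.
soybeans enters the basis when its profit ≥ yᵀa₃ = 6·4 + 1·5 = 29.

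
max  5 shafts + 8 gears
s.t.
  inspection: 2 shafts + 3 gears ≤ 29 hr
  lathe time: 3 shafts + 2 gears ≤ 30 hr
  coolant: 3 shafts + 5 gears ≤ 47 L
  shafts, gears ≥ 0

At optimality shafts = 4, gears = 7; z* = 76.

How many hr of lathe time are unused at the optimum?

lathe time used = 3·4 + 2·7 = 26; slack = 30 − 26 = 4.

4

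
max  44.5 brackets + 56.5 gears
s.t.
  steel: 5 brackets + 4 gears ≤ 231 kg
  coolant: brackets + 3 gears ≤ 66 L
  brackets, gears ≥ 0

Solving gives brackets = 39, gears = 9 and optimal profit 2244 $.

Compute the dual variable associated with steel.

7

Check each constraint at x*: steel 231/231 (tight); coolant 66/66 (tight).
Dual feasibility on the basic columns requires 5·y_steel + 1·y_coolant = 44.5, 4·y_steel + 3·y_coolant = 56.5.
This yields shadow prices y_steel = 7, y_coolant = 9.5.
Shadow price of steel = 7.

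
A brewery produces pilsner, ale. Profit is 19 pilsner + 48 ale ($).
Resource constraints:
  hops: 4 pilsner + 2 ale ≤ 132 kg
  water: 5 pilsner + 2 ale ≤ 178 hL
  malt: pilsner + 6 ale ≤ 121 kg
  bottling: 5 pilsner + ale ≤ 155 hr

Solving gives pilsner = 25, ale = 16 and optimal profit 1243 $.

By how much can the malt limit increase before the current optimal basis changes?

Binding constraints: hops, malt. The basis is B = [[4,2],[1,6]] with det 22.
Per unit increase in malt, x* moves by d = (-0.0909, 0.1818).
The basis stays optimal until pilsner reaches 0; allowable increase = 275 kg.

275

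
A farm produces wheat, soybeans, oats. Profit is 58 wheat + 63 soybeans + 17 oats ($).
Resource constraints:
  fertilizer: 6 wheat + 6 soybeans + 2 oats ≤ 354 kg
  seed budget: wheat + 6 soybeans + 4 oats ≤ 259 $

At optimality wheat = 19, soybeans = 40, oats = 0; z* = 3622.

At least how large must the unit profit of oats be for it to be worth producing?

23

At the optimum: fertilizer uses 354 of 354 (binding); seed budget uses 259 of 259 (binding).
The binding rows give the dual system: 6·y_fertilizer + 1·y_seed budget = 58 and 6·y_fertilizer + 6·y_seed budget = 63.
This yields shadow prices y_fertilizer = 9.5, y_seed budget = 1.
oats enters the basis when its profit ≥ yᵀa₃ = 9.5·2 + 1·4 = 23.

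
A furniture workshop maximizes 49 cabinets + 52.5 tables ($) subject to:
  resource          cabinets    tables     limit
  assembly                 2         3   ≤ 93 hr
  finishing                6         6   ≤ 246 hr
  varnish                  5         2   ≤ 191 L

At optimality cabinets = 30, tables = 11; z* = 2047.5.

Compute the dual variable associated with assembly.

Binding: assembly and finishing. Non-binding: varnish (19 unused).
Since varnish is not tight, its dual is 0.
From A_Bᵀ y = c: 2·y_assembly + 6·y_finishing = 49; 3·y_assembly + 6·y_finishing = 52.5.
This yields shadow prices y_assembly = 3.5, y_finishing = 7.
Shadow price of assembly = 3.5.

3.5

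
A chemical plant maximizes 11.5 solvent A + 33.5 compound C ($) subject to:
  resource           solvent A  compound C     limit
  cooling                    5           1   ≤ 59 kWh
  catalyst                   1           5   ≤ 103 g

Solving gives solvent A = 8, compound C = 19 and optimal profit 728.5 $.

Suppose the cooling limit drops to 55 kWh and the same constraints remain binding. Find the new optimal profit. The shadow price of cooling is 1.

Δb = -4, so new z* = 728.5 + (1)·(-4) = 728.5 − 4 = 724.5.

724.5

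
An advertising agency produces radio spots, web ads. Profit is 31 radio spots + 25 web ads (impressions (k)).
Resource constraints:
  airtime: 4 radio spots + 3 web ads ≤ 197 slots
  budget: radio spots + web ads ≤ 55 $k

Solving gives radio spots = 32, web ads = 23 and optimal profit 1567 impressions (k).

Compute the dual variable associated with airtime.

6

Both airtime and budget are binding at x*.
From A_Bᵀ y = c: 4·y_airtime + 1·y_budget = 31; 3·y_airtime + 1·y_budget = 25.
Solving: y_airtime = 6, y_budget = 7.
Shadow price of airtime = 6.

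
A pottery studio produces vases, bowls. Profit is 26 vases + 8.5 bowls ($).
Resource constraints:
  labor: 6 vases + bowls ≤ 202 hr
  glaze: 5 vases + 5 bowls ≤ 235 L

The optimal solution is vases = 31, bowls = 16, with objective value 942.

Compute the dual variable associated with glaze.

1

Check each constraint at x*: labor 202/202 (tight); glaze 235/235 (tight).
From A_Bᵀ y = c: 6·y_labor + 5·y_glaze = 26; 1·y_labor + 5·y_glaze = 8.5.
→ y_labor = 3.5 and y_glaze = 1.
Shadow price of glaze = 1.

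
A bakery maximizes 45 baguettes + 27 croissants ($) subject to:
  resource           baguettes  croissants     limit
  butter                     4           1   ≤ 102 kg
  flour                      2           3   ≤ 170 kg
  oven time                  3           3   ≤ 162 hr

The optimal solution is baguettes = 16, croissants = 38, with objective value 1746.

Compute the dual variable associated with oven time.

At the optimum: butter uses 102 of 102 (binding); flour uses 146 of 170 (slack = 24); oven time uses 162 of 162 (binding).
By complementary slackness, y = 0 for the non-binding constraint.
The binding rows give the dual system: 4·y_butter + 3·y_oven time = 45 and 1·y_butter + 3·y_oven time = 27.
This yields shadow prices y_butter = 6, y_oven time = 7.
Shadow price of oven time = 7.

7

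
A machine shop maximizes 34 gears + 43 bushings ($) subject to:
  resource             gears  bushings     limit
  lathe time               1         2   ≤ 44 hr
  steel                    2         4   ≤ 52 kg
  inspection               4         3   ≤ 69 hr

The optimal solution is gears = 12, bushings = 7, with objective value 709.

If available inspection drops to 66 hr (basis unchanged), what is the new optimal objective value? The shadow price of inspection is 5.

Δb = -3, so new z* = 709 + (5)·(-3) = 709 − 15 = 694.

694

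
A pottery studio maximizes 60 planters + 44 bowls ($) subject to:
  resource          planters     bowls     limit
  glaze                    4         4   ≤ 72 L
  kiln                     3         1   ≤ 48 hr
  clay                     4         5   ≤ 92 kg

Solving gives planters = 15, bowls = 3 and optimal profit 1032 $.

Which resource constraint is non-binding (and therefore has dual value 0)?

glaze: 72/72 (binding)
kiln: 48/48 (binding)
clay: 75/92 (slack 17)
By complementary slackness, a constraint with positive slack has shadow price 0 → clay.

clay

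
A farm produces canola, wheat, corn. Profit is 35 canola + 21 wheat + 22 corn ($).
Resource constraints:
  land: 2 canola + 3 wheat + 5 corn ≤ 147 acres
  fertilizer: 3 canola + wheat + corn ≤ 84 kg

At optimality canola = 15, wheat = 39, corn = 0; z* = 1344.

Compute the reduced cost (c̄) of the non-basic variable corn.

Both land and fertilizer are binding at x*.
The binding rows give the dual system: 2·y_land + 3·y_fertilizer = 35 and 3·y_land + 1·y_fertilizer = 21.
→ y_land = 4 and y_fertilizer = 9.
Reduced cost of corn: c₃ − yᵀa₃ = 22 − (4·5 + 9·1) = 22 − 29 = -7.

-7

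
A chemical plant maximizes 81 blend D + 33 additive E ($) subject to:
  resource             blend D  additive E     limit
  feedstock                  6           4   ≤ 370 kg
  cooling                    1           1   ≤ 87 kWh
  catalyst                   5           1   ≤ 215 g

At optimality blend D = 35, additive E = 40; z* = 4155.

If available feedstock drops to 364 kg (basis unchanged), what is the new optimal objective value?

4119

At the optimum: feedstock uses 370 of 370 (binding); cooling uses 75 of 87 (slack = 12); catalyst uses 215 of 215 (binding).
Slack constraints have shadow price 0 (complementary slackness).
Dual feasibility on the basic columns requires 6·y_feedstock + 5·y_catalyst = 81, 4·y_feedstock + 1·y_catalyst = 33.
Solving: y_feedstock = 6, y_catalyst = 9.
Δz = y_feedstock·Δb = 6 × (-6) = -36, so new z* = 4155 − 36 = 4119.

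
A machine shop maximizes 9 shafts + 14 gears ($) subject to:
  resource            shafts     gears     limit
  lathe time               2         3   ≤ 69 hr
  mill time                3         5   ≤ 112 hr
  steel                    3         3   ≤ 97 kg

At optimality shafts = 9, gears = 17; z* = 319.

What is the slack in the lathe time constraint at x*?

0

lathe time used = 2·9 + 3·17 = 69; slack = 69 − 69 = 0.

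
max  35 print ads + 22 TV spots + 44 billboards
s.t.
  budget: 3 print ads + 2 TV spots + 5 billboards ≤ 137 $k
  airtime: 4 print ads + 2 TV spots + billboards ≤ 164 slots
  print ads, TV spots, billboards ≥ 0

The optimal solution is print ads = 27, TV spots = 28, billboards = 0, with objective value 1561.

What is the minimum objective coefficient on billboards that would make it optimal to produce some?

At the optimum: budget uses 137 of 137 (binding); airtime uses 164 of 164 (binding).
Dual feasibility on the basic columns requires 3·y_budget + 4·y_airtime = 35, 2·y_budget + 2·y_airtime = 22.
Solving: y_budget = 9, y_airtime = 2.
billboards enters the basis when its profit ≥ yᵀa₃ = 9·5 + 2·1 = 47.

47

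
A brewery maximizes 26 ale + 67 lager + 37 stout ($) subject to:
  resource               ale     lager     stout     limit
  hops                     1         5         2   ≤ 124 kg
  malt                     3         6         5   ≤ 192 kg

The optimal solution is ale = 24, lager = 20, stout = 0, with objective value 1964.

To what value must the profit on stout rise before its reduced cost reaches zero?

45

Check each constraint at x*: hops 124/124 (tight); malt 192/192 (tight).
From A_Bᵀ y = c: 1·y_hops + 3·y_malt = 26; 5·y_hops + 6·y_malt = 67.
→ y_hops = 5 and y_malt = 7.
stout enters the basis when its profit ≥ yᵀa₃ = 5·2 + 7·5 = 45.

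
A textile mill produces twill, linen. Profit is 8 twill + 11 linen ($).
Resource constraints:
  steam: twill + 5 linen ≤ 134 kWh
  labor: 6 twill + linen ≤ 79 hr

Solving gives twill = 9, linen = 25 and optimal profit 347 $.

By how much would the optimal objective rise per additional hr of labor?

Check each constraint at x*: steam 134/134 (tight); labor 79/79 (tight).
Dual feasibility on the basic columns requires 1·y_steam + 6·y_labor = 8, 5·y_steam + 1·y_labor = 11.
Solving: y_steam = 2, y_labor = 1.
Shadow price of labor = 1.

1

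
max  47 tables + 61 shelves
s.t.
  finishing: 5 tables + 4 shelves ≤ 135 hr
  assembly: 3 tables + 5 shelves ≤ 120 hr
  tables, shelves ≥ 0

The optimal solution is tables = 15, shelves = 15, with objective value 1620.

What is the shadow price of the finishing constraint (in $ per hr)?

4

Check each constraint at x*: finishing 135/135 (tight); assembly 120/120 (tight).
The binding rows give the dual system: 5·y_finishing + 3·y_assembly = 47 and 4·y_finishing + 5·y_assembly = 61.
Solving: y_finishing = 4, y_assembly = 9.
Shadow price of finishing = 4.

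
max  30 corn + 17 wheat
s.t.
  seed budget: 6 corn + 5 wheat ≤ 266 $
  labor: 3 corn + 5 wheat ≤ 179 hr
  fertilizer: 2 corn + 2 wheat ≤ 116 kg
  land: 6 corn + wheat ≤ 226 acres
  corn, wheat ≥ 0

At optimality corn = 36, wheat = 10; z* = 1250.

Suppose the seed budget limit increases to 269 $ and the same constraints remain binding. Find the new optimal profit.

Check each constraint at x*: seed budget 266/266 (tight); labor 158/179 (slack 21); fertilizer 92/116 (slack 24); land 226/226 (tight).
By complementary slackness, y = 0 for the non-binding constraints.
The binding rows give the dual system: 6·y_seed budget + 6·y_land = 30 and 5·y_seed budget + 1·y_land = 17.
→ y_seed budget = 3 and y_land = 2.
Δz = y_seed budget·Δb = 3 × (3) = 9, so new z* = 1250 + 9 = 1259.

1259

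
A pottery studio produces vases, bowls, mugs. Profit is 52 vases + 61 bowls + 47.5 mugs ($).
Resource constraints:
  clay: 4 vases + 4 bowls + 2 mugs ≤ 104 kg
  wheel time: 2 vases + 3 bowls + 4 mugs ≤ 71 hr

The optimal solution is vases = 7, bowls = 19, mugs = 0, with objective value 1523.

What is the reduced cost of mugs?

Both clay and wheel time are binding at x*.
Dual feasibility on the basic columns requires 4·y_clay + 2·y_wheel time = 52, 4·y_clay + 3·y_wheel time = 61.
This yields shadow prices y_clay = 8.5, y_wheel time = 9.
Reduced cost of mugs: c₃ − yᵀa₃ = 47.5 − (8.5·2 + 9·4) = 47.5 − 53 = -5.5.

-5.5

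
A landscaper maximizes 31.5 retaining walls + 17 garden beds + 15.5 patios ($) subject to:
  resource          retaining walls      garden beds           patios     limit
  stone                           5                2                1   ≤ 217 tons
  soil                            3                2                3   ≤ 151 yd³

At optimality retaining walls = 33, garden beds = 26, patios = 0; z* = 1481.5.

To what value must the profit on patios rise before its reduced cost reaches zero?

Check each constraint at x*: stone 217/217 (tight); soil 151/151 (tight).
The binding rows give the dual system: 5·y_stone + 3·y_soil = 31.5 and 2·y_stone + 2·y_soil = 17.
→ y_stone = 3 and y_soil = 5.5.
patios enters the basis when its profit ≥ yᵀa₃ = 3·1 + 5.5·3 = 19.5.

19.5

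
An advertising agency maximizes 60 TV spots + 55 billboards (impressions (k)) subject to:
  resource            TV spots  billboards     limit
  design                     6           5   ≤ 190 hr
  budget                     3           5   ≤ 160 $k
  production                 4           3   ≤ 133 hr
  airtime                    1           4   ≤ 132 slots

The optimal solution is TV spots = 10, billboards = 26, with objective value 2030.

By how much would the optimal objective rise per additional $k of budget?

Binding: design and budget. Non-binding: production (15 unused), airtime (18 unused).
Since production, airtime are not tight, their duals are 0.
From A_Bᵀ y = c: 6·y_design + 3·y_budget = 60; 5·y_design + 5·y_budget = 55.
→ y_design = 9 and y_budget = 2.
Shadow price of budget = 2.

2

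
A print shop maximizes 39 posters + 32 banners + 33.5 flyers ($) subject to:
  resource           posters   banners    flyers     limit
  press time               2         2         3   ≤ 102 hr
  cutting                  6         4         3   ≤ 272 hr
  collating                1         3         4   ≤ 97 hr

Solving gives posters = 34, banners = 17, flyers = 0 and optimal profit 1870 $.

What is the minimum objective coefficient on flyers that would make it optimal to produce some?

At the optimum: press time uses 102 of 102 (binding); cutting uses 272 of 272 (binding); collating uses 85 of 97 (slack = 12).
Slack constraints have shadow price 0 (complementary slackness).
From A_Bᵀ y = c: 2·y_press time + 6·y_cutting = 39; 2·y_press time + 4·y_cutting = 32.
This yields shadow prices y_press time = 9, y_cutting = 3.5.
flyers enters the basis when its profit ≥ yᵀa₃ = 9·3 + 3.5·3 = 37.5.

37.5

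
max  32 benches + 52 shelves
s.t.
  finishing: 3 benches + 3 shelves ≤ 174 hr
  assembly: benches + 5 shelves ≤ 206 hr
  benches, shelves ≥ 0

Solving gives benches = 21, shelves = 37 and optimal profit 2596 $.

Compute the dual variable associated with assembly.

5

At the optimum: finishing uses 174 of 174 (binding); assembly uses 206 of 206 (binding).
Dual feasibility on the basic columns requires 3·y_finishing + 1·y_assembly = 32, 3·y_finishing + 5·y_assembly = 52.
Solving: y_finishing = 9, y_assembly = 5.
Shadow price of assembly = 5.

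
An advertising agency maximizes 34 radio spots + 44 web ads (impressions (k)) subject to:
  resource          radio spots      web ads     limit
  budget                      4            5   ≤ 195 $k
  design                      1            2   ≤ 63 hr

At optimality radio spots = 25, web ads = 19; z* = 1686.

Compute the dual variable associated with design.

2

Both budget and design are binding at x*.
Dual feasibility on the basic columns requires 4·y_budget + 1·y_design = 34, 5·y_budget + 2·y_design = 44.
Solving: y_budget = 8, y_design = 2.
Shadow price of design = 2.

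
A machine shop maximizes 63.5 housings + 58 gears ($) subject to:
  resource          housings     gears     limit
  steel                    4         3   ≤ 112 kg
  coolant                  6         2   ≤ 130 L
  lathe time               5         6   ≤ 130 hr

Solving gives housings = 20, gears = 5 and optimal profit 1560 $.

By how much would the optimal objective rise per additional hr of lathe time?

Check each constraint at x*: steel 95/112 (slack 17); coolant 130/130 (tight); lathe time 130/130 (tight).
By complementary slackness, y = 0 for the non-binding constraint.
The binding rows give the dual system: 6·y_coolant + 5·y_lathe time = 63.5 and 2·y_coolant + 6·y_lathe time = 58.
→ y_coolant = 3.5 and y_lathe time = 8.5.
Shadow price of lathe time = 8.5.

8.5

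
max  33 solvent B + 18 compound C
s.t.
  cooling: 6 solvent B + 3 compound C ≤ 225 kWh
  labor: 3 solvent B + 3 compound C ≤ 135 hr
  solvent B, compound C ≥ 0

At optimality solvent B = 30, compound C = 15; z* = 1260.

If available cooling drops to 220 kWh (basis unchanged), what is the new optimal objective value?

1235

Check each constraint at x*: cooling 225/225 (tight); labor 135/135 (tight).
From A_Bᵀ y = c: 6·y_cooling + 3·y_labor = 33; 3·y_cooling + 3·y_labor = 18.
This yields shadow prices y_cooling = 5, y_labor = 1.
Δz = y_cooling·Δb = 5 × (-5) = -25, so new z* = 1260 − 25 = 1235.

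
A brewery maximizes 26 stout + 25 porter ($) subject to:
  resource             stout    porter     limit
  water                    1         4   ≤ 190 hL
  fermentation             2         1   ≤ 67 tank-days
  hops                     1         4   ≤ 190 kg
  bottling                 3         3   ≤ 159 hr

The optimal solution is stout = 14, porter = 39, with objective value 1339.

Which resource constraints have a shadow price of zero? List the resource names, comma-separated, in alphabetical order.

water: 170/190 (slack 20)
fermentation: 67/67 (binding)
hops: 170/190 (slack 20)
bottling: 159/159 (binding)
By complementary slackness, a constraint with positive slack has shadow price 0 → hops, water.

hops, water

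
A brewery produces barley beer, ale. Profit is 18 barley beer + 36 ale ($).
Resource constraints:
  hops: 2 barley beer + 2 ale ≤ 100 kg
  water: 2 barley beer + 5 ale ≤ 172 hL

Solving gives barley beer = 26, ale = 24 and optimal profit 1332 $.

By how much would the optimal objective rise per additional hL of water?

Check each constraint at x*: hops 100/100 (tight); water 172/172 (tight).
The binding rows give the dual system: 2·y_hops + 2·y_water = 18 and 2·y_hops + 5·y_water = 36.
This yields shadow prices y_hops = 3, y_water = 6.
Shadow price of water = 6.

6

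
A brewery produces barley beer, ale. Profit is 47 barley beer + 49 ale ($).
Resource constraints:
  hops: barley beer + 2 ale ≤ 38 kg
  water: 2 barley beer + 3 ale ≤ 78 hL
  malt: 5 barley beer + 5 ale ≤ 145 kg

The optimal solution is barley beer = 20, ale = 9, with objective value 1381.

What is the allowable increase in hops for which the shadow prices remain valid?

11

Binding constraints: hops, malt. The basis is B = [[1,2],[5,5]] with det -5.
Per unit increase in hops, x* moves by d = (-1, 1).
The basis stays optimal until water becomes binding; allowable increase = 11 kg.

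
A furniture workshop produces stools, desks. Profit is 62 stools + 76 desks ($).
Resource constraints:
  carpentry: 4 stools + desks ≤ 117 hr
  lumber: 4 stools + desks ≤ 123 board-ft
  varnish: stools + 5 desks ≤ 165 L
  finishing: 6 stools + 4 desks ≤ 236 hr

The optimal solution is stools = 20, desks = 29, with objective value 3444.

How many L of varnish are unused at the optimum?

0

varnish used = 1·20 + 5·29 = 165; slack = 165 − 165 = 0.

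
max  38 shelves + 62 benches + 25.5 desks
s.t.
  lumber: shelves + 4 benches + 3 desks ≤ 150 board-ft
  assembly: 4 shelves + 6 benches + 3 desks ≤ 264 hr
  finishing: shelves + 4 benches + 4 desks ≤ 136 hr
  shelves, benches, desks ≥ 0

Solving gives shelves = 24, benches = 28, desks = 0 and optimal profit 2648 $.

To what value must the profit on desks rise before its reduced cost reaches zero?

35

Check each constraint at x*: lumber 136/150 (slack 14); assembly 264/264 (tight); finishing 136/136 (tight).
Since lumber is not tight, its dual is 0.
The binding rows give the dual system: 4·y_assembly + 1·y_finishing = 38 and 6·y_assembly + 4·y_finishing = 62.
This yields shadow prices y_assembly = 9, y_finishing = 2.
desks enters the basis when its profit ≥ yᵀa₃ = 9·3 + 2·4 = 35.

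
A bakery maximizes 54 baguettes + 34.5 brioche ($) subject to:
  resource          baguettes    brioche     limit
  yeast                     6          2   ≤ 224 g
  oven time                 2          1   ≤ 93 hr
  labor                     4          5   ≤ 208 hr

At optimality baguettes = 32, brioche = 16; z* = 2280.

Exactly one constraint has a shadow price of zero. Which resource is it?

yeast: 224/224 (binding)
oven time: 80/93 (slack 13)
labor: 208/208 (binding)
By complementary slackness, a constraint with positive slack has shadow price 0 → oven time.

oven time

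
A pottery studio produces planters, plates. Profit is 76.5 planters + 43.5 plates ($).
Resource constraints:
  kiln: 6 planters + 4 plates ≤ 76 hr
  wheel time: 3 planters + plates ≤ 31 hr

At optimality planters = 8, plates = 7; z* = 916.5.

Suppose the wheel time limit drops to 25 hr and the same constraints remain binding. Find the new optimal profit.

At the optimum: kiln uses 76 of 76 (binding); wheel time uses 31 of 31 (binding).
The binding rows give the dual system: 6·y_kiln + 3·y_wheel time = 76.5 and 4·y_kiln + 1·y_wheel time = 43.5.
This yields shadow prices y_kiln = 9, y_wheel time = 7.5.
Δz = y_wheel time·Δb = 7.5 × (-6) = -45, so new z* = 916.5 − 45 = 871.5.

871.5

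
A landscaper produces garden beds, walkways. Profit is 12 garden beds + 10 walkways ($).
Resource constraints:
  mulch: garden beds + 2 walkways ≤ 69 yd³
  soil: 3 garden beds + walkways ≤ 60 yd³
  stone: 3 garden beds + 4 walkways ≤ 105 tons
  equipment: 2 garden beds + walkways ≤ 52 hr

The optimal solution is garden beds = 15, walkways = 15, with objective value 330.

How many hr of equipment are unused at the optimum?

7

equipment used = 2·15 + 1·15 = 45; slack = 52 − 45 = 7.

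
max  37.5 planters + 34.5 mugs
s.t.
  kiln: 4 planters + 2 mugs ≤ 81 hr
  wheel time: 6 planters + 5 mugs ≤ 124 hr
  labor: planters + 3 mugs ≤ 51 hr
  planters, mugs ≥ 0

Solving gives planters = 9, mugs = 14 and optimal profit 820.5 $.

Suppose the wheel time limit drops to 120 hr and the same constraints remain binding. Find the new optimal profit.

Check each constraint at x*: kiln 64/81 (slack 17); wheel time 124/124 (tight); labor 51/51 (tight).
Slack constraints have shadow price 0 (complementary slackness).
The binding rows give the dual system: 6·y_wheel time + 1·y_labor = 37.5 and 5·y_wheel time + 3·y_labor = 34.5.
Solving: y_wheel time = 6, y_labor = 1.5.
Δz = y_wheel time·Δb = 6 × (-4) = -24, so new z* = 820.5 − 24 = 796.5.

796.5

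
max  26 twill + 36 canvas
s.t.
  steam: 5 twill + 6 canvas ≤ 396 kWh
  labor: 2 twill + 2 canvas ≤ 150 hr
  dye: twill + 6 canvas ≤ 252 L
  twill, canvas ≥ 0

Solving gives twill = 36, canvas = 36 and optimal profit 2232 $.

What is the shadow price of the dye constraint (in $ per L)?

1

Check each constraint at x*: steam 396/396 (tight); labor 144/150 (slack 6); dye 252/252 (tight).
By complementary slackness, y = 0 for the non-binding constraint.
Dual feasibility on the basic columns requires 5·y_steam + 1·y_dye = 26, 6·y_steam + 6·y_dye = 36.
→ y_steam = 5 and y_dye = 1.
Shadow price of dye = 1.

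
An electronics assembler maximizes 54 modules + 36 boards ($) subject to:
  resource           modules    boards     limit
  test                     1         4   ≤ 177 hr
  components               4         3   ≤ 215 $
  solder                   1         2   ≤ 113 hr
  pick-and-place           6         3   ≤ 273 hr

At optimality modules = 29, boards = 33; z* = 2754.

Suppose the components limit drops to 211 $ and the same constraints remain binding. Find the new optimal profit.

2718

Check each constraint at x*: test 161/177 (slack 16); components 215/215 (tight); solder 95/113 (slack 18); pick-and-place 273/273 (tight).
Since test, solder are not tight, their duals are 0.
From A_Bᵀ y = c: 4·y_components + 6·y_pick-and-place = 54; 3·y_components + 3·y_pick-and-place = 36.
→ y_components = 9 and y_pick-and-place = 3.
Δz = y_components·Δb = 9 × (-4) = -36, so new z* = 2754 − 36 = 2718.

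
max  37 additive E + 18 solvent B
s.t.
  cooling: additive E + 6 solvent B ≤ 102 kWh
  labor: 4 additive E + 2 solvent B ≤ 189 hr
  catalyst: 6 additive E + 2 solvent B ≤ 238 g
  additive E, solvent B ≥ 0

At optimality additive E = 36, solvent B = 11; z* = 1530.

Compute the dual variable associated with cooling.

1

At the optimum: cooling uses 102 of 102 (binding); labor uses 166 of 189 (slack = 23); catalyst uses 238 of 238 (binding).
By complementary slackness, y = 0 for the non-binding constraint.
The binding rows give the dual system: 1·y_cooling + 6·y_catalyst = 37 and 6·y_cooling + 2·y_catalyst = 18.
This yields shadow prices y_cooling = 1, y_catalyst = 6.
Shadow price of cooling = 1.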